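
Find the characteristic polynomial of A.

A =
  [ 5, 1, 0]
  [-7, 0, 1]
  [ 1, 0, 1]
x^3 - 6*x^2 + 12*x - 8

Expanding det(x·I − A) (e.g. by cofactor expansion or by noting that A is similar to its Jordan form J, which has the same characteristic polynomial as A) gives
  χ_A(x) = x^3 - 6*x^2 + 12*x - 8
which factors as (x - 2)^3. The eigenvalues (with algebraic multiplicities) are λ = 2 with multiplicity 3.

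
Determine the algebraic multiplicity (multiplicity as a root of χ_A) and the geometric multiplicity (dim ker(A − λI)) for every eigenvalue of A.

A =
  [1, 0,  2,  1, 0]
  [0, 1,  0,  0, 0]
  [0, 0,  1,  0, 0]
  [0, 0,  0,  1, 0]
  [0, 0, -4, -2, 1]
λ = 1: alg = 5, geom = 4

Step 1 — factor the characteristic polynomial to read off the algebraic multiplicities:
  χ_A(x) = (x - 1)^5

Step 2 — compute geometric multiplicities via the rank-nullity identity g(λ) = n − rank(A − λI):
  rank(A − (1)·I) = 1, so dim ker(A − (1)·I) = n − 1 = 4

Summary:
  λ = 1: algebraic multiplicity = 5, geometric multiplicity = 4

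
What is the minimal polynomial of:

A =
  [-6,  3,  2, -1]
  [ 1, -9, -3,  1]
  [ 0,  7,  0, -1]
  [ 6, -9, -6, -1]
x^3 + 12*x^2 + 48*x + 64

The characteristic polynomial is χ_A(x) = (x + 4)^4, so the eigenvalues are known. The minimal polynomial is
  m_A(x) = Π_λ (x − λ)^{k_λ}
where k_λ is the size of the *largest* Jordan block for λ (equivalently, the smallest k with (A − λI)^k v = 0 for every generalised eigenvector v of λ).

  λ = -4: largest Jordan block has size 3, contributing (x + 4)^3

So m_A(x) = (x + 4)^3 = x^3 + 12*x^2 + 48*x + 64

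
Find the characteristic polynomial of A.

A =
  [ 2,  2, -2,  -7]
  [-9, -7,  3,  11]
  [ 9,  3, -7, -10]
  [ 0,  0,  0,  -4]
x^4 + 16*x^3 + 96*x^2 + 256*x + 256

Expanding det(x·I − A) (e.g. by cofactor expansion or by noting that A is similar to its Jordan form J, which has the same characteristic polynomial as A) gives
  χ_A(x) = x^4 + 16*x^3 + 96*x^2 + 256*x + 256
which factors as (x + 4)^4. The eigenvalues (with algebraic multiplicities) are λ = -4 with multiplicity 4.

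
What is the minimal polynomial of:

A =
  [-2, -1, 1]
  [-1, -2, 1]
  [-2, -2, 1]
x^2 + 2*x + 1

The characteristic polynomial is χ_A(x) = (x + 1)^3, so the eigenvalues are known. The minimal polynomial is
  m_A(x) = Π_λ (x − λ)^{k_λ}
where k_λ is the size of the *largest* Jordan block for λ (equivalently, the smallest k with (A − λI)^k v = 0 for every generalised eigenvector v of λ).

  λ = -1: largest Jordan block has size 2, contributing (x + 1)^2

So m_A(x) = (x + 1)^2 = x^2 + 2*x + 1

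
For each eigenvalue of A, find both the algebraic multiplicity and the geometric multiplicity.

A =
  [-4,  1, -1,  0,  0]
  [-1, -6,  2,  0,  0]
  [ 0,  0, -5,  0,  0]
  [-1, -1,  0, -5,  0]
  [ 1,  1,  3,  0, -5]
λ = -5: alg = 5, geom = 3

Step 1 — factor the characteristic polynomial to read off the algebraic multiplicities:
  χ_A(x) = (x + 5)^5

Step 2 — compute geometric multiplicities via the rank-nullity identity g(λ) = n − rank(A − λI):
  rank(A − (-5)·I) = 2, so dim ker(A − (-5)·I) = n − 2 = 3

Summary:
  λ = -5: algebraic multiplicity = 5, geometric multiplicity = 3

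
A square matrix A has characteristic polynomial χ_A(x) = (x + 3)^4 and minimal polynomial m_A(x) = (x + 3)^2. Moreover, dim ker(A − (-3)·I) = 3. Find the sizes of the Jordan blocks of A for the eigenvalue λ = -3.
Block sizes for λ = -3: [2, 1, 1]

Step 1 — from the characteristic polynomial, algebraic multiplicity of λ = -3 is 4. From dim ker(A − (-3)·I) = 3, there are exactly 3 Jordan blocks for λ = -3.
Step 2 — from the minimal polynomial, the factor (x + 3)^2 tells us the largest block for λ = -3 has size 2.
Step 3 — with total size 4, 3 blocks, and largest block 2, the block sizes (in nonincreasing order) are [2, 1, 1].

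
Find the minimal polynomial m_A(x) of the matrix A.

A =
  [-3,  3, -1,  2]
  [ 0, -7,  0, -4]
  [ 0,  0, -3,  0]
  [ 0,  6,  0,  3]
x^3 + 7*x^2 + 15*x + 9

The characteristic polynomial is χ_A(x) = (x + 1)*(x + 3)^3, so the eigenvalues are known. The minimal polynomial is
  m_A(x) = Π_λ (x − λ)^{k_λ}
where k_λ is the size of the *largest* Jordan block for λ (equivalently, the smallest k with (A − λI)^k v = 0 for every generalised eigenvector v of λ).

  λ = -3: largest Jordan block has size 2, contributing (x + 3)^2
  λ = -1: largest Jordan block has size 1, contributing (x + 1)

So m_A(x) = (x + 1)*(x + 3)^2 = x^3 + 7*x^2 + 15*x + 9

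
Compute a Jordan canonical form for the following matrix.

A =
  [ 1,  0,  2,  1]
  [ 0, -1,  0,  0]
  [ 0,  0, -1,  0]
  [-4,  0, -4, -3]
J_2(-1) ⊕ J_1(-1) ⊕ J_1(-1)

The characteristic polynomial is
  det(x·I − A) = x^4 + 4*x^3 + 6*x^2 + 4*x + 1 = (x + 1)^4

Eigenvalues and multiplicities (the geometric multiplicity of λ is n − rank(A − λI), which equals the number of Jordan blocks for λ):
  λ = -1: algebraic multiplicity = 4, geometric multiplicity = 3

Determining the block sizes for each eigenvalue:
  λ = -1: 3 blocks summing to 4 forces exactly one block of size 2 and the rest size 1 → block sizes [2, 1, 1]

Assembling the blocks gives a Jordan form
J =
  [-1,  1,  0,  0]
  [ 0, -1,  0,  0]
  [ 0,  0, -1,  0]
  [ 0,  0,  0, -1]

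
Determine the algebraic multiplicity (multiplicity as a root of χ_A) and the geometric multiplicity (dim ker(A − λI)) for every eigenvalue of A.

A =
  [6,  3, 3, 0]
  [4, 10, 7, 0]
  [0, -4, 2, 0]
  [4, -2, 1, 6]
λ = 6: alg = 4, geom = 2

Step 1 — factor the characteristic polynomial to read off the algebraic multiplicities:
  χ_A(x) = (x - 6)^4

Step 2 — compute geometric multiplicities via the rank-nullity identity g(λ) = n − rank(A − λI):
  rank(A − (6)·I) = 2, so dim ker(A − (6)·I) = n − 2 = 2

Summary:
  λ = 6: algebraic multiplicity = 4, geometric multiplicity = 2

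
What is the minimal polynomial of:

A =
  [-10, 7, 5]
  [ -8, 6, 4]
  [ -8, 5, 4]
x^3

The characteristic polynomial is χ_A(x) = x^3, so the eigenvalues are known. The minimal polynomial is
  m_A(x) = Π_λ (x − λ)^{k_λ}
where k_λ is the size of the *largest* Jordan block for λ (equivalently, the smallest k with (A − λI)^k v = 0 for every generalised eigenvector v of λ).

  λ = 0: largest Jordan block has size 3, contributing (x − 0)^3

So m_A(x) = x^3 = x^3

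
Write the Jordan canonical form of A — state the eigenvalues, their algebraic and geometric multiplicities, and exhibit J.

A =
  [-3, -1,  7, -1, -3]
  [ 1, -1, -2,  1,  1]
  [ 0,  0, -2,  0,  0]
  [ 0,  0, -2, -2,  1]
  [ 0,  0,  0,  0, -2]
J_3(-2) ⊕ J_2(-2)

The characteristic polynomial is
  det(x·I − A) = x^5 + 10*x^4 + 40*x^3 + 80*x^2 + 80*x + 32 = (x + 2)^5

Eigenvalues and multiplicities (the geometric multiplicity of λ is n − rank(A − λI), which equals the number of Jordan blocks for λ):
  λ = -2: algebraic multiplicity = 5, geometric multiplicity = 2

Determining the block sizes for each eigenvalue:
  λ = -2: with am = 5 and gm = 2, the partition is not yet determined (e.g. several partitions of 5 into 2 parts exist). Let N = A − (-2)·I. Computing rank(N^1) = 3, rank(N^2) = 1, rank(N^3) = 0; the number of blocks of size ≥ j is rank(N^{j−1}) − rank(N^j), giving [2, 2, 1]. So we have 1 block(s) of size 3, 1 block(s) of size 2 → block sizes [3, 2]

Assembling the blocks gives a Jordan form
J =
  [-2,  1,  0,  0,  0]
  [ 0, -2,  1,  0,  0]
  [ 0,  0, -2,  0,  0]
  [ 0,  0,  0, -2,  1]
  [ 0,  0,  0,  0, -2]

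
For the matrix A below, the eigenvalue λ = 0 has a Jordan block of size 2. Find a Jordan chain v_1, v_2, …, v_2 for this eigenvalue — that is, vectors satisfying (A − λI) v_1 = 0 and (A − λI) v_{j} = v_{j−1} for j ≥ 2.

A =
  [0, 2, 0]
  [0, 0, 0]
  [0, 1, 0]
A Jordan chain for λ = 0 of length 2:
v_1 = (2, 0, 1)ᵀ
v_2 = (0, 1, 0)ᵀ

Let N = A − (0)·I. We want v_2 with N^2 v_2 = 0 but N^1 v_2 ≠ 0; then v_{j-1} := N · v_j for j = 2, …, 2.

Pick v_2 = (0, 1, 0)ᵀ.
Then v_1 = N · v_2 = (2, 0, 1)ᵀ.

Sanity check: (A − (0)·I) v_1 = (0, 0, 0)ᵀ = 0. ✓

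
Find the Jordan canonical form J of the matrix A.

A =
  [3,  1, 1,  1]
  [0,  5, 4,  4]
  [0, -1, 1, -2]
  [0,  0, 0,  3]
J_3(3) ⊕ J_1(3)

The characteristic polynomial is
  det(x·I − A) = x^4 - 12*x^3 + 54*x^2 - 108*x + 81 = (x - 3)^4

Eigenvalues and multiplicities (the geometric multiplicity of λ is n − rank(A − λI), which equals the number of Jordan blocks for λ):
  λ = 3: algebraic multiplicity = 4, geometric multiplicity = 2

Determining the block sizes for each eigenvalue:
  λ = 3: with am = 4 and gm = 2, the partition is not yet determined (e.g. several partitions of 4 into 2 parts exist). Let N = A − (3)·I. Computing rank(N^1) = 2, rank(N^2) = 1, rank(N^3) = 0; the number of blocks of size ≥ j is rank(N^{j−1}) − rank(N^j), giving [2, 1, 1]. So we have 1 block(s) of size 3, 1 block(s) of size 1 → block sizes [3, 1]

Assembling the blocks gives a Jordan form
J =
  [3, 1, 0, 0]
  [0, 3, 1, 0]
  [0, 0, 3, 0]
  [0, 0, 0, 3]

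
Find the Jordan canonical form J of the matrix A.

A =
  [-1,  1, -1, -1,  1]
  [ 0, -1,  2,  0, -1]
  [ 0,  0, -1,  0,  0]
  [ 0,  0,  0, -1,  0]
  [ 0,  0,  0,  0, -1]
J_3(-1) ⊕ J_1(-1) ⊕ J_1(-1)

The characteristic polynomial is
  det(x·I − A) = x^5 + 5*x^4 + 10*x^3 + 10*x^2 + 5*x + 1 = (x + 1)^5

Eigenvalues and multiplicities (the geometric multiplicity of λ is n − rank(A − λI), which equals the number of Jordan blocks for λ):
  λ = -1: algebraic multiplicity = 5, geometric multiplicity = 3

Determining the block sizes for each eigenvalue:
  λ = -1: with am = 5 and gm = 3, the partition is not yet determined (e.g. several partitions of 5 into 3 parts exist). Let N = A − (-1)·I. Computing rank(N^1) = 2, rank(N^2) = 1, rank(N^3) = 0; the number of blocks of size ≥ j is rank(N^{j−1}) − rank(N^j), giving [3, 1, 1]. So we have 1 block(s) of size 3, 2 block(s) of size 1 → block sizes [3, 1, 1]

Assembling the blocks gives a Jordan form
J =
  [-1,  1,  0,  0,  0]
  [ 0, -1,  1,  0,  0]
  [ 0,  0, -1,  0,  0]
  [ 0,  0,  0, -1,  0]
  [ 0,  0,  0,  0, -1]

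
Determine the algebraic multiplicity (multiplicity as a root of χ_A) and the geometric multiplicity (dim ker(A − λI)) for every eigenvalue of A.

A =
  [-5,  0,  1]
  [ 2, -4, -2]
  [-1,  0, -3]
λ = -4: alg = 3, geom = 2

Step 1 — factor the characteristic polynomial to read off the algebraic multiplicities:
  χ_A(x) = (x + 4)^3

Step 2 — compute geometric multiplicities via the rank-nullity identity g(λ) = n − rank(A − λI):
  rank(A − (-4)·I) = 1, so dim ker(A − (-4)·I) = n − 1 = 2

Summary:
  λ = -4: algebraic multiplicity = 3, geometric multiplicity = 2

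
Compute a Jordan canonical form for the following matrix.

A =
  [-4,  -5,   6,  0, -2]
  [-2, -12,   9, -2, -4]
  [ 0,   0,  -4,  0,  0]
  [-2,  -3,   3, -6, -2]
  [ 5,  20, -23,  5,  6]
J_3(-4) ⊕ J_2(-4)

The characteristic polynomial is
  det(x·I − A) = x^5 + 20*x^4 + 160*x^3 + 640*x^2 + 1280*x + 1024 = (x + 4)^5

Eigenvalues and multiplicities (the geometric multiplicity of λ is n − rank(A − λI), which equals the number of Jordan blocks for λ):
  λ = -4: algebraic multiplicity = 5, geometric multiplicity = 2

Determining the block sizes for each eigenvalue:
  λ = -4: with am = 5 and gm = 2, the partition is not yet determined (e.g. several partitions of 5 into 2 parts exist). Let N = A − (-4)·I. Computing rank(N^1) = 3, rank(N^2) = 1, rank(N^3) = 0; the number of blocks of size ≥ j is rank(N^{j−1}) − rank(N^j), giving [2, 2, 1]. So we have 1 block(s) of size 3, 1 block(s) of size 2 → block sizes [3, 2]

Assembling the blocks gives a Jordan form
J =
  [-4,  1,  0,  0,  0]
  [ 0, -4,  1,  0,  0]
  [ 0,  0, -4,  0,  0]
  [ 0,  0,  0, -4,  1]
  [ 0,  0,  0,  0, -4]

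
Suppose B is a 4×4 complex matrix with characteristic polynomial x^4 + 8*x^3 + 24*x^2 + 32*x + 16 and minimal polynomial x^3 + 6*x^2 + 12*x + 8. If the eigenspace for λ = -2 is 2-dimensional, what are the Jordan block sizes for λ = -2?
Block sizes for λ = -2: [3, 1]

Step 1 — from the characteristic polynomial, algebraic multiplicity of λ = -2 is 4. From dim ker(B − (-2)·I) = 2, there are exactly 2 Jordan blocks for λ = -2.
Step 2 — from the minimal polynomial, the factor (x + 2)^3 tells us the largest block for λ = -2 has size 3.
Step 3 — with total size 4, 2 blocks, and largest block 3, the block sizes (in nonincreasing order) are [3, 1].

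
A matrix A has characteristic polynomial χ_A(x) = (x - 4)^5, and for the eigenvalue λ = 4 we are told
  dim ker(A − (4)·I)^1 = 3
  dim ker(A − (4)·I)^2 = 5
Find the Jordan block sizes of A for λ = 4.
Block sizes for λ = 4: [2, 2, 1]

From the dimensions of kernels of powers, the number of Jordan blocks of size at least j is d_j − d_{j−1} where d_j = dim ker(N^j) (with d_0 = 0). Computing the differences gives [3, 2].
The number of blocks of size exactly k is (#blocks of size ≥ k) − (#blocks of size ≥ k + 1), so the partition is: 1 block(s) of size 1, 2 block(s) of size 2.
In nonincreasing order the block sizes are [2, 2, 1].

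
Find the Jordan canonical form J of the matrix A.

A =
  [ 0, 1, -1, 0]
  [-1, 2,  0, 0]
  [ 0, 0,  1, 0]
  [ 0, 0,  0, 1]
J_3(1) ⊕ J_1(1)

The characteristic polynomial is
  det(x·I − A) = x^4 - 4*x^3 + 6*x^2 - 4*x + 1 = (x - 1)^4

Eigenvalues and multiplicities (the geometric multiplicity of λ is n − rank(A − λI), which equals the number of Jordan blocks for λ):
  λ = 1: algebraic multiplicity = 4, geometric multiplicity = 2

Determining the block sizes for each eigenvalue:
  λ = 1: with am = 4 and gm = 2, the partition is not yet determined (e.g. several partitions of 4 into 2 parts exist). Let N = A − (1)·I. Computing rank(N^1) = 2, rank(N^2) = 1, rank(N^3) = 0; the number of blocks of size ≥ j is rank(N^{j−1}) − rank(N^j), giving [2, 1, 1]. So we have 1 block(s) of size 3, 1 block(s) of size 1 → block sizes [3, 1]

Assembling the blocks gives a Jordan form
J =
  [1, 1, 0, 0]
  [0, 1, 1, 0]
  [0, 0, 1, 0]
  [0, 0, 0, 1]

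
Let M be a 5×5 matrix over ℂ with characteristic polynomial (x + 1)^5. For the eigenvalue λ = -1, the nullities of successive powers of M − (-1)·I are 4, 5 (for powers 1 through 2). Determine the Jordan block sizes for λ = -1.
Block sizes for λ = -1: [2, 1, 1, 1]

From the dimensions of kernels of powers, the number of Jordan blocks of size at least j is d_j − d_{j−1} where d_j = dim ker(N^j) (with d_0 = 0). Computing the differences gives [4, 1].
The number of blocks of size exactly k is (#blocks of size ≥ k) − (#blocks of size ≥ k + 1), so the partition is: 3 block(s) of size 1, 1 block(s) of size 2.
In nonincreasing order the block sizes are [2, 1, 1, 1].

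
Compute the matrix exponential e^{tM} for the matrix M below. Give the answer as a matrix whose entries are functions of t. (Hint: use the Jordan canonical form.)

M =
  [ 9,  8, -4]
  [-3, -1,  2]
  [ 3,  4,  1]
e^{tM} =
  [6*t*exp(3*t) + exp(3*t), 8*t*exp(3*t), -4*t*exp(3*t)]
  [-3*t*exp(3*t), -4*t*exp(3*t) + exp(3*t), 2*t*exp(3*t)]
  [3*t*exp(3*t), 4*t*exp(3*t), -2*t*exp(3*t) + exp(3*t)]

Strategy: write M = P · J · P⁻¹ where J is a Jordan canonical form, so e^{tM} = P · e^{tJ} · P⁻¹, and e^{tJ} can be computed block-by-block.

M has Jordan form
J =
  [3, 1, 0]
  [0, 3, 0]
  [0, 0, 3]
(up to reordering of blocks).

Per-block formulas:
  For a 2×2 Jordan block J_2(3): exp(t · J_2(3)) = e^(3t)·(I + t·N), where N is the 2×2 nilpotent shift.
  For a 1×1 block at λ = 3: exp(t · [3]) = [e^(3t)].

After assembling e^{tJ} and conjugating by P, we get:

e^{tM} =
  [6*t*exp(3*t) + exp(3*t), 8*t*exp(3*t), -4*t*exp(3*t)]
  [-3*t*exp(3*t), -4*t*exp(3*t) + exp(3*t), 2*t*exp(3*t)]
  [3*t*exp(3*t), 4*t*exp(3*t), -2*t*exp(3*t) + exp(3*t)]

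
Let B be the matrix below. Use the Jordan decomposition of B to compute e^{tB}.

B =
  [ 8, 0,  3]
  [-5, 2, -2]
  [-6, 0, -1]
e^{tB} =
  [2*exp(5*t) - exp(2*t), 0, exp(5*t) - exp(2*t)]
  [t*exp(2*t) - 2*exp(5*t) + 2*exp(2*t), exp(2*t), t*exp(2*t) - exp(5*t) + exp(2*t)]
  [-2*exp(5*t) + 2*exp(2*t), 0, -exp(5*t) + 2*exp(2*t)]

Strategy: write B = P · J · P⁻¹ where J is a Jordan canonical form, so e^{tB} = P · e^{tJ} · P⁻¹, and e^{tJ} can be computed block-by-block.

B has Jordan form
J =
  [2, 1, 0]
  [0, 2, 0]
  [0, 0, 5]
(up to reordering of blocks).

Per-block formulas:
  For a 1×1 block at λ = 5: exp(t · [5]) = [e^(5t)].
  For a 2×2 Jordan block J_2(2): exp(t · J_2(2)) = e^(2t)·(I + t·N), where N is the 2×2 nilpotent shift.

After assembling e^{tJ} and conjugating by P, we get:

e^{tB} =
  [2*exp(5*t) - exp(2*t), 0, exp(5*t) - exp(2*t)]
  [t*exp(2*t) - 2*exp(5*t) + 2*exp(2*t), exp(2*t), t*exp(2*t) - exp(5*t) + exp(2*t)]
  [-2*exp(5*t) + 2*exp(2*t), 0, -exp(5*t) + 2*exp(2*t)]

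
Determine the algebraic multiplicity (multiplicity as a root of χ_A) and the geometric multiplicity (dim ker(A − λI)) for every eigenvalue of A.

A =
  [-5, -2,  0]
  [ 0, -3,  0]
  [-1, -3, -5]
λ = -5: alg = 2, geom = 1; λ = -3: alg = 1, geom = 1

Step 1 — factor the characteristic polynomial to read off the algebraic multiplicities:
  χ_A(x) = (x + 3)*(x + 5)^2

Step 2 — compute geometric multiplicities via the rank-nullity identity g(λ) = n − rank(A − λI):
  rank(A − (-5)·I) = 2, so dim ker(A − (-5)·I) = n − 2 = 1
  rank(A − (-3)·I) = 2, so dim ker(A − (-3)·I) = n − 2 = 1

Summary:
  λ = -5: algebraic multiplicity = 2, geometric multiplicity = 1
  λ = -3: algebraic multiplicity = 1, geometric multiplicity = 1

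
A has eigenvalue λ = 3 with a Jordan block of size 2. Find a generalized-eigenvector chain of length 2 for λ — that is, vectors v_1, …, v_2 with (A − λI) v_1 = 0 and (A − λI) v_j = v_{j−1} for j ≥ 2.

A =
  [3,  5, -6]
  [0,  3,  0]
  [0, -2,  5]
A Jordan chain for λ = 3 of length 2:
v_1 = (-1, 0, 0)ᵀ
v_2 = (0, 1, 1)ᵀ

Let N = A − (3)·I. We want v_2 with N^2 v_2 = 0 but N^1 v_2 ≠ 0; then v_{j-1} := N · v_j for j = 2, …, 2.

Pick v_2 = (0, 1, 1)ᵀ.
Then v_1 = N · v_2 = (-1, 0, 0)ᵀ.

Sanity check: (A − (3)·I) v_1 = (0, 0, 0)ᵀ = 0. ✓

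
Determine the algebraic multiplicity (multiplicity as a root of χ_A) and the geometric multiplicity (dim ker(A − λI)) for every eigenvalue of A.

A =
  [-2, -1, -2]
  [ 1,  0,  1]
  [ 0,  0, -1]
λ = -1: alg = 3, geom = 1

Step 1 — factor the characteristic polynomial to read off the algebraic multiplicities:
  χ_A(x) = (x + 1)^3

Step 2 — compute geometric multiplicities via the rank-nullity identity g(λ) = n − rank(A − λI):
  rank(A − (-1)·I) = 2, so dim ker(A − (-1)·I) = n − 2 = 1

Summary:
  λ = -1: algebraic multiplicity = 3, geometric multiplicity = 1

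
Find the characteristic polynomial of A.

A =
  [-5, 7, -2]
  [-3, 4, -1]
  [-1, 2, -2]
x^3 + 3*x^2 + 3*x + 1

Expanding det(x·I − A) (e.g. by cofactor expansion or by noting that A is similar to its Jordan form J, which has the same characteristic polynomial as A) gives
  χ_A(x) = x^3 + 3*x^2 + 3*x + 1
which factors as (x + 1)^3. The eigenvalues (with algebraic multiplicities) are λ = -1 with multiplicity 3.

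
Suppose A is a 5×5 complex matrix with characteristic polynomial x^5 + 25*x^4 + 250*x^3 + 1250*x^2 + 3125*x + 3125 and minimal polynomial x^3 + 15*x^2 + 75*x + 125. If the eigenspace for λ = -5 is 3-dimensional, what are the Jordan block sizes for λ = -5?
Block sizes for λ = -5: [3, 1, 1]

Step 1 — from the characteristic polynomial, algebraic multiplicity of λ = -5 is 5. From dim ker(A − (-5)·I) = 3, there are exactly 3 Jordan blocks for λ = -5.
Step 2 — from the minimal polynomial, the factor (x + 5)^3 tells us the largest block for λ = -5 has size 3.
Step 3 — with total size 5, 3 blocks, and largest block 3, the block sizes (in nonincreasing order) are [3, 1, 1].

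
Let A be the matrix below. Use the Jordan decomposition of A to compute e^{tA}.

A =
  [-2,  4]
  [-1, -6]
e^{tA} =
  [2*t*exp(-4*t) + exp(-4*t), 4*t*exp(-4*t)]
  [-t*exp(-4*t), -2*t*exp(-4*t) + exp(-4*t)]

Strategy: write A = P · J · P⁻¹ where J is a Jordan canonical form, so e^{tA} = P · e^{tJ} · P⁻¹, and e^{tJ} can be computed block-by-block.

A has Jordan form
J =
  [-4,  1]
  [ 0, -4]
(up to reordering of blocks).

Per-block formulas:
  For a 2×2 Jordan block J_2(-4): exp(t · J_2(-4)) = e^(-4t)·(I + t·N), where N is the 2×2 nilpotent shift.

After assembling e^{tJ} and conjugating by P, we get:

e^{tA} =
  [2*t*exp(-4*t) + exp(-4*t), 4*t*exp(-4*t)]
  [-t*exp(-4*t), -2*t*exp(-4*t) + exp(-4*t)]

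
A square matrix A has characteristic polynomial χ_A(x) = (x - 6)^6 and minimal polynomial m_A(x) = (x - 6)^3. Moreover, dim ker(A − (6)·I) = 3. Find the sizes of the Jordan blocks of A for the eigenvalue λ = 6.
Block sizes for λ = 6: [3, 2, 1]

Step 1 — from the characteristic polynomial, algebraic multiplicity of λ = 6 is 6. From dim ker(A − (6)·I) = 3, there are exactly 3 Jordan blocks for λ = 6.
Step 2 — from the minimal polynomial, the factor (x − 6)^3 tells us the largest block for λ = 6 has size 3.
Step 3 — with total size 6, 3 blocks, and largest block 3, the block sizes (in nonincreasing order) are [3, 2, 1].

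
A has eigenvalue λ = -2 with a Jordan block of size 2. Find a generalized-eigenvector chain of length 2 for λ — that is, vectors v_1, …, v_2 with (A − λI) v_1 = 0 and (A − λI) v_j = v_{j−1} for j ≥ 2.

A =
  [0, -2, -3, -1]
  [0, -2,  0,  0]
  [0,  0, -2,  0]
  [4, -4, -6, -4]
A Jordan chain for λ = -2 of length 2:
v_1 = (2, 0, 0, 4)ᵀ
v_2 = (1, 0, 0, 0)ᵀ

Let N = A − (-2)·I. We want v_2 with N^2 v_2 = 0 but N^1 v_2 ≠ 0; then v_{j-1} := N · v_j for j = 2, …, 2.

Pick v_2 = (1, 0, 0, 0)ᵀ.
Then v_1 = N · v_2 = (2, 0, 0, 4)ᵀ.

Sanity check: (A − (-2)·I) v_1 = (0, 0, 0, 0)ᵀ = 0. ✓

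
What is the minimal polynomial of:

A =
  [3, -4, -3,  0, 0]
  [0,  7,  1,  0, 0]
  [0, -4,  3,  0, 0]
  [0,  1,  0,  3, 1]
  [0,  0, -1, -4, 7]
x^3 - 13*x^2 + 55*x - 75

The characteristic polynomial is χ_A(x) = (x - 5)^4*(x - 3), so the eigenvalues are known. The minimal polynomial is
  m_A(x) = Π_λ (x − λ)^{k_λ}
where k_λ is the size of the *largest* Jordan block for λ (equivalently, the smallest k with (A − λI)^k v = 0 for every generalised eigenvector v of λ).

  λ = 3: largest Jordan block has size 1, contributing (x − 3)
  λ = 5: largest Jordan block has size 2, contributing (x − 5)^2

So m_A(x) = (x - 5)^2*(x - 3) = x^3 - 13*x^2 + 55*x - 75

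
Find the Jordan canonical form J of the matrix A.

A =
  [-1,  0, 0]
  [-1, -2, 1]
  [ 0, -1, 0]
J_3(-1)

The characteristic polynomial is
  det(x·I − A) = x^3 + 3*x^2 + 3*x + 1 = (x + 1)^3

Eigenvalues and multiplicities (the geometric multiplicity of λ is n − rank(A − λI), which equals the number of Jordan blocks for λ):
  λ = -1: algebraic multiplicity = 3, geometric multiplicity = 1

Determining the block sizes for each eigenvalue:
  λ = -1: one block (gm = 1), so the single block has size am = 3 → block sizes [3]

Assembling the blocks gives a Jordan form
J =
  [-1,  1,  0]
  [ 0, -1,  1]
  [ 0,  0, -1]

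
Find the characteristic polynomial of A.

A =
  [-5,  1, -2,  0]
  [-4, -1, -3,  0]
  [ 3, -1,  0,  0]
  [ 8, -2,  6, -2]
x^4 + 8*x^3 + 24*x^2 + 32*x + 16

Expanding det(x·I − A) (e.g. by cofactor expansion or by noting that A is similar to its Jordan form J, which has the same characteristic polynomial as A) gives
  χ_A(x) = x^4 + 8*x^3 + 24*x^2 + 32*x + 16
which factors as (x + 2)^4. The eigenvalues (with algebraic multiplicities) are λ = -2 with multiplicity 4.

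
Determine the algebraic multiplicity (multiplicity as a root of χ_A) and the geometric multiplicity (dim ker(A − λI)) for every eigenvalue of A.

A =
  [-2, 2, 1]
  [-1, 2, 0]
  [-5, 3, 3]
λ = 1: alg = 3, geom = 1

Step 1 — factor the characteristic polynomial to read off the algebraic multiplicities:
  χ_A(x) = (x - 1)^3

Step 2 — compute geometric multiplicities via the rank-nullity identity g(λ) = n − rank(A − λI):
  rank(A − (1)·I) = 2, so dim ker(A − (1)·I) = n − 2 = 1

Summary:
  λ = 1: algebraic multiplicity = 3, geometric multiplicity = 1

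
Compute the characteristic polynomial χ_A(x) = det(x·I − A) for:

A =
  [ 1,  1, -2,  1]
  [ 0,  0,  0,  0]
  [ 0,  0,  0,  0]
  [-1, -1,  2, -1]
x^4

Expanding det(x·I − A) (e.g. by cofactor expansion or by noting that A is similar to its Jordan form J, which has the same characteristic polynomial as A) gives
  χ_A(x) = x^4
which factors as x^4. The eigenvalues (with algebraic multiplicities) are λ = 0 with multiplicity 4.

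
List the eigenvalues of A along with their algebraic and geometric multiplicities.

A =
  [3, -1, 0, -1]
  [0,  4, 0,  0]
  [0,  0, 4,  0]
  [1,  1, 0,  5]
λ = 4: alg = 4, geom = 3

Step 1 — factor the characteristic polynomial to read off the algebraic multiplicities:
  χ_A(x) = (x - 4)^4

Step 2 — compute geometric multiplicities via the rank-nullity identity g(λ) = n − rank(A − λI):
  rank(A − (4)·I) = 1, so dim ker(A − (4)·I) = n − 1 = 3

Summary:
  λ = 4: algebraic multiplicity = 4, geometric multiplicity = 3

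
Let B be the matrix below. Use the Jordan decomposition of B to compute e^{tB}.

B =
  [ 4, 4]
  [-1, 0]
e^{tB} =
  [2*t*exp(2*t) + exp(2*t), 4*t*exp(2*t)]
  [-t*exp(2*t), -2*t*exp(2*t) + exp(2*t)]

Strategy: write B = P · J · P⁻¹ where J is a Jordan canonical form, so e^{tB} = P · e^{tJ} · P⁻¹, and e^{tJ} can be computed block-by-block.

B has Jordan form
J =
  [2, 1]
  [0, 2]
(up to reordering of blocks).

Per-block formulas:
  For a 2×2 Jordan block J_2(2): exp(t · J_2(2)) = e^(2t)·(I + t·N), where N is the 2×2 nilpotent shift.

After assembling e^{tJ} and conjugating by P, we get:

e^{tB} =
  [2*t*exp(2*t) + exp(2*t), 4*t*exp(2*t)]
  [-t*exp(2*t), -2*t*exp(2*t) + exp(2*t)]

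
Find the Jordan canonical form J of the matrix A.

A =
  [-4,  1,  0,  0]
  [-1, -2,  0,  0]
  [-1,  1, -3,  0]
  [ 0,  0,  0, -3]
J_2(-3) ⊕ J_1(-3) ⊕ J_1(-3)

The characteristic polynomial is
  det(x·I − A) = x^4 + 12*x^3 + 54*x^2 + 108*x + 81 = (x + 3)^4

Eigenvalues and multiplicities (the geometric multiplicity of λ is n − rank(A − λI), which equals the number of Jordan blocks for λ):
  λ = -3: algebraic multiplicity = 4, geometric multiplicity = 3

Determining the block sizes for each eigenvalue:
  λ = -3: 3 blocks summing to 4 forces exactly one block of size 2 and the rest size 1 → block sizes [2, 1, 1]

Assembling the blocks gives a Jordan form
J =
  [-3,  1,  0,  0]
  [ 0, -3,  0,  0]
  [ 0,  0, -3,  0]
  [ 0,  0,  0, -3]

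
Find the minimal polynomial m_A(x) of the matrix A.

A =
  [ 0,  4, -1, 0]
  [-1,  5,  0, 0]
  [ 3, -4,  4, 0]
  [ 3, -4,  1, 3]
x^3 - 9*x^2 + 27*x - 27

The characteristic polynomial is χ_A(x) = (x - 3)^4, so the eigenvalues are known. The minimal polynomial is
  m_A(x) = Π_λ (x − λ)^{k_λ}
where k_λ is the size of the *largest* Jordan block for λ (equivalently, the smallest k with (A − λI)^k v = 0 for every generalised eigenvector v of λ).

  λ = 3: largest Jordan block has size 3, contributing (x − 3)^3

So m_A(x) = (x - 3)^3 = x^3 - 9*x^2 + 27*x - 27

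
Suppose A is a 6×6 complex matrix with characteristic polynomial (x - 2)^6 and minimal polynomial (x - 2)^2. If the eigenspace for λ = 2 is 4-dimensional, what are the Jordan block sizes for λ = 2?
Block sizes for λ = 2: [2, 2, 1, 1]

Step 1 — from the characteristic polynomial, algebraic multiplicity of λ = 2 is 6. From dim ker(A − (2)·I) = 4, there are exactly 4 Jordan blocks for λ = 2.
Step 2 — from the minimal polynomial, the factor (x − 2)^2 tells us the largest block for λ = 2 has size 2.
Step 3 — with total size 6, 4 blocks, and largest block 2, the block sizes (in nonincreasing order) are [2, 2, 1, 1].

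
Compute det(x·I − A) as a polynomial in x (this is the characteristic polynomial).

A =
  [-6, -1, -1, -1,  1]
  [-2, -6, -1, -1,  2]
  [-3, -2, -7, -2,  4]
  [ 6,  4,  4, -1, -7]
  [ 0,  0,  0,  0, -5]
x^5 + 25*x^4 + 250*x^3 + 1250*x^2 + 3125*x + 3125

Expanding det(x·I − A) (e.g. by cofactor expansion or by noting that A is similar to its Jordan form J, which has the same characteristic polynomial as A) gives
  χ_A(x) = x^5 + 25*x^4 + 250*x^3 + 1250*x^2 + 3125*x + 3125
which factors as (x + 5)^5. The eigenvalues (with algebraic multiplicities) are λ = -5 with multiplicity 5.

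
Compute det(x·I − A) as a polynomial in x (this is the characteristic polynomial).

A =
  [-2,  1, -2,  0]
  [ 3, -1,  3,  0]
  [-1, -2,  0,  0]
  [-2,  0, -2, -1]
x^4 + 4*x^3 + 6*x^2 + 4*x + 1

Expanding det(x·I − A) (e.g. by cofactor expansion or by noting that A is similar to its Jordan form J, which has the same characteristic polynomial as A) gives
  χ_A(x) = x^4 + 4*x^3 + 6*x^2 + 4*x + 1
which factors as (x + 1)^4. The eigenvalues (with algebraic multiplicities) are λ = -1 with multiplicity 4.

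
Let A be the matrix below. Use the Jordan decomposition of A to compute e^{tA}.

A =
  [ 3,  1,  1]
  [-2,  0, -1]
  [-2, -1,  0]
e^{tA} =
  [2*t*exp(t) + exp(t), t*exp(t), t*exp(t)]
  [-2*t*exp(t), -t*exp(t) + exp(t), -t*exp(t)]
  [-2*t*exp(t), -t*exp(t), -t*exp(t) + exp(t)]

Strategy: write A = P · J · P⁻¹ where J is a Jordan canonical form, so e^{tA} = P · e^{tJ} · P⁻¹, and e^{tJ} can be computed block-by-block.

A has Jordan form
J =
  [1, 1, 0]
  [0, 1, 0]
  [0, 0, 1]
(up to reordering of blocks).

Per-block formulas:
  For a 1×1 block at λ = 1: exp(t · [1]) = [e^(1t)].
  For a 2×2 Jordan block J_2(1): exp(t · J_2(1)) = e^(1t)·(I + t·N), where N is the 2×2 nilpotent shift.

After assembling e^{tJ} and conjugating by P, we get:

e^{tA} =
  [2*t*exp(t) + exp(t), t*exp(t), t*exp(t)]
  [-2*t*exp(t), -t*exp(t) + exp(t), -t*exp(t)]
  [-2*t*exp(t), -t*exp(t), -t*exp(t) + exp(t)]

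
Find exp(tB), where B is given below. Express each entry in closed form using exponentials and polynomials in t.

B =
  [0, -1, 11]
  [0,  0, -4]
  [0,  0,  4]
e^{tB} =
  [1, -t, -t + 3*exp(4*t) - 3]
  [0, 1, 1 - exp(4*t)]
  [0, 0, exp(4*t)]

Strategy: write B = P · J · P⁻¹ where J is a Jordan canonical form, so e^{tB} = P · e^{tJ} · P⁻¹, and e^{tJ} can be computed block-by-block.

B has Jordan form
J =
  [0, 1, 0]
  [0, 0, 0]
  [0, 0, 4]
(up to reordering of blocks).

Per-block formulas:
  For a 1×1 block at λ = 4: exp(t · [4]) = [e^(4t)].
  For a 2×2 Jordan block J_2(0): exp(t · J_2(0)) = e^(0t)·(I + t·N), where N is the 2×2 nilpotent shift.

After assembling e^{tJ} and conjugating by P, we get:

e^{tB} =
  [1, -t, -t + 3*exp(4*t) - 3]
  [0, 1, 1 - exp(4*t)]
  [0, 0, exp(4*t)]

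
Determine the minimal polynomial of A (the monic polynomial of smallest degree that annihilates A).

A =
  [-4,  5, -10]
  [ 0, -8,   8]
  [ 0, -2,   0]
x^2 + 8*x + 16

The characteristic polynomial is χ_A(x) = (x + 4)^3, so the eigenvalues are known. The minimal polynomial is
  m_A(x) = Π_λ (x − λ)^{k_λ}
where k_λ is the size of the *largest* Jordan block for λ (equivalently, the smallest k with (A − λI)^k v = 0 for every generalised eigenvector v of λ).

  λ = -4: largest Jordan block has size 2, contributing (x + 4)^2

So m_A(x) = (x + 4)^2 = x^2 + 8*x + 16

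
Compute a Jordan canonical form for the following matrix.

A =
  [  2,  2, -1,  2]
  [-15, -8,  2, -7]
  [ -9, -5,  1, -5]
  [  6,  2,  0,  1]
J_3(-1) ⊕ J_1(-1)

The characteristic polynomial is
  det(x·I − A) = x^4 + 4*x^3 + 6*x^2 + 4*x + 1 = (x + 1)^4

Eigenvalues and multiplicities (the geometric multiplicity of λ is n − rank(A − λI), which equals the number of Jordan blocks for λ):
  λ = -1: algebraic multiplicity = 4, geometric multiplicity = 2

Determining the block sizes for each eigenvalue:
  λ = -1: with am = 4 and gm = 2, the partition is not yet determined (e.g. several partitions of 4 into 2 parts exist). Let N = A − (-1)·I. Computing rank(N^1) = 2, rank(N^2) = 1, rank(N^3) = 0; the number of blocks of size ≥ j is rank(N^{j−1}) − rank(N^j), giving [2, 1, 1]. So we have 1 block(s) of size 3, 1 block(s) of size 1 → block sizes [3, 1]

Assembling the blocks gives a Jordan form
J =
  [-1,  1,  0,  0]
  [ 0, -1,  1,  0]
  [ 0,  0, -1,  0]
  [ 0,  0,  0, -1]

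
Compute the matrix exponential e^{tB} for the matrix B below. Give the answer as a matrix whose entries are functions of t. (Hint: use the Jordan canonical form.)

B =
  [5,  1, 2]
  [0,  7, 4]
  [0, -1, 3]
e^{tB} =
  [exp(5*t), t*exp(5*t), 2*t*exp(5*t)]
  [0, 2*t*exp(5*t) + exp(5*t), 4*t*exp(5*t)]
  [0, -t*exp(5*t), -2*t*exp(5*t) + exp(5*t)]

Strategy: write B = P · J · P⁻¹ where J is a Jordan canonical form, so e^{tB} = P · e^{tJ} · P⁻¹, and e^{tJ} can be computed block-by-block.

B has Jordan form
J =
  [5, 1, 0]
  [0, 5, 0]
  [0, 0, 5]
(up to reordering of blocks).

Per-block formulas:
  For a 2×2 Jordan block J_2(5): exp(t · J_2(5)) = e^(5t)·(I + t·N), where N is the 2×2 nilpotent shift.
  For a 1×1 block at λ = 5: exp(t · [5]) = [e^(5t)].

After assembling e^{tJ} and conjugating by P, we get:

e^{tB} =
  [exp(5*t), t*exp(5*t), 2*t*exp(5*t)]
  [0, 2*t*exp(5*t) + exp(5*t), 4*t*exp(5*t)]
  [0, -t*exp(5*t), -2*t*exp(5*t) + exp(5*t)]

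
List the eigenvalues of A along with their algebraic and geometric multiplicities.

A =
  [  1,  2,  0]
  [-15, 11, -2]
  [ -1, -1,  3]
λ = 5: alg = 3, geom = 1

Step 1 — factor the characteristic polynomial to read off the algebraic multiplicities:
  χ_A(x) = (x - 5)^3

Step 2 — compute geometric multiplicities via the rank-nullity identity g(λ) = n − rank(A − λI):
  rank(A − (5)·I) = 2, so dim ker(A − (5)·I) = n − 2 = 1

Summary:
  λ = 5: algebraic multiplicity = 3, geometric multiplicity = 1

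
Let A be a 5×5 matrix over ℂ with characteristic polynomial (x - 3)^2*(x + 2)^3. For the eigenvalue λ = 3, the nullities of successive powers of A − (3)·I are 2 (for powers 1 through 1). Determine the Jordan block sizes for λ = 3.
Block sizes for λ = 3: [1, 1]

From the dimensions of kernels of powers, the number of Jordan blocks of size at least j is d_j − d_{j−1} where d_j = dim ker(N^j) (with d_0 = 0). Computing the differences gives [2].
The number of blocks of size exactly k is (#blocks of size ≥ k) − (#blocks of size ≥ k + 1), so the partition is: 2 block(s) of size 1.
In nonincreasing order the block sizes are [1, 1].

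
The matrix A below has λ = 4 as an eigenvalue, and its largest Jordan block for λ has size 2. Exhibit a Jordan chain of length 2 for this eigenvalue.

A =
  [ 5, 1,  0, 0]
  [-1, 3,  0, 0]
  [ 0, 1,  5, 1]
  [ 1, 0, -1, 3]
A Jordan chain for λ = 4 of length 2:
v_1 = (1, -1, 0, 1)ᵀ
v_2 = (1, 0, 0, 0)ᵀ

Let N = A − (4)·I. We want v_2 with N^2 v_2 = 0 but N^1 v_2 ≠ 0; then v_{j-1} := N · v_j for j = 2, …, 2.

Pick v_2 = (1, 0, 0, 0)ᵀ.
Then v_1 = N · v_2 = (1, -1, 0, 1)ᵀ.

Sanity check: (A − (4)·I) v_1 = (0, 0, 0, 0)ᵀ = 0. ✓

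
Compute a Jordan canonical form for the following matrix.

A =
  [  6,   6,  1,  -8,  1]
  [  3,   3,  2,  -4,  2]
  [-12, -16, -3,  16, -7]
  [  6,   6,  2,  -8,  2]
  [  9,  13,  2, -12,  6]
J_3(0) ⊕ J_1(0) ⊕ J_1(4)

The characteristic polynomial is
  det(x·I − A) = x^5 - 4*x^4 = x^4*(x - 4)

Eigenvalues and multiplicities (the geometric multiplicity of λ is n − rank(A − λI), which equals the number of Jordan blocks for λ):
  λ = 0: algebraic multiplicity = 4, geometric multiplicity = 2
  λ = 4: algebraic multiplicity = 1, geometric multiplicity = 1

Determining the block sizes for each eigenvalue:
  λ = 0: with am = 4 and gm = 2, the partition is not yet determined (e.g. several partitions of 4 into 2 parts exist). Let N = A − (0)·I. Computing rank(N^1) = 3, rank(N^2) = 2, rank(N^3) = 1; the number of blocks of size ≥ j is rank(N^{j−1}) − rank(N^j), giving [2, 1, 1]. So we have 1 block(s) of size 3, 1 block(s) of size 1 → block sizes [3, 1]
  λ = 4: one block (gm = 1), so the single block has size am = 1 → block sizes [1]

Assembling the blocks gives a Jordan form
J =
  [0, 1, 0, 0, 0]
  [0, 0, 1, 0, 0]
  [0, 0, 0, 0, 0]
  [0, 0, 0, 0, 0]
  [0, 0, 0, 0, 4]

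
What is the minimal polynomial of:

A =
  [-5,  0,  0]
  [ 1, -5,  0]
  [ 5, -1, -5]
x^3 + 15*x^2 + 75*x + 125

The characteristic polynomial is χ_A(x) = (x + 5)^3, so the eigenvalues are known. The minimal polynomial is
  m_A(x) = Π_λ (x − λ)^{k_λ}
where k_λ is the size of the *largest* Jordan block for λ (equivalently, the smallest k with (A − λI)^k v = 0 for every generalised eigenvector v of λ).

  λ = -5: largest Jordan block has size 3, contributing (x + 5)^3

So m_A(x) = (x + 5)^3 = x^3 + 15*x^2 + 75*x + 125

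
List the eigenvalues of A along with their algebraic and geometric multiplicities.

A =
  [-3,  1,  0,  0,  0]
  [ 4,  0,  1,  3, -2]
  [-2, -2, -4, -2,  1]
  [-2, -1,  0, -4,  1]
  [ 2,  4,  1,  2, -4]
λ = -3: alg = 5, geom = 2

Step 1 — factor the characteristic polynomial to read off the algebraic multiplicities:
  χ_A(x) = (x + 3)^5

Step 2 — compute geometric multiplicities via the rank-nullity identity g(λ) = n − rank(A − λI):
  rank(A − (-3)·I) = 3, so dim ker(A − (-3)·I) = n − 3 = 2

Summary:
  λ = -3: algebraic multiplicity = 5, geometric multiplicity = 2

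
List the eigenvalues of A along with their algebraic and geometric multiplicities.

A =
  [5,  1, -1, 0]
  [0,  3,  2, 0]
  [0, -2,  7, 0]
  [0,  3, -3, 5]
λ = 5: alg = 4, geom = 3

Step 1 — factor the characteristic polynomial to read off the algebraic multiplicities:
  χ_A(x) = (x - 5)^4

Step 2 — compute geometric multiplicities via the rank-nullity identity g(λ) = n − rank(A − λI):
  rank(A − (5)·I) = 1, so dim ker(A − (5)·I) = n − 1 = 3

Summary:
  λ = 5: algebraic multiplicity = 4, geometric multiplicity = 3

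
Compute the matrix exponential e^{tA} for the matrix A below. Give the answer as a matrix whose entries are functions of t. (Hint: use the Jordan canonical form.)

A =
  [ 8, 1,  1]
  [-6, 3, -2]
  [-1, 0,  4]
e^{tA} =
  [t^2*exp(5*t) + 3*t*exp(5*t) + exp(5*t), t^2*exp(5*t)/2 + t*exp(5*t), t*exp(5*t)]
  [-2*t^2*exp(5*t) - 6*t*exp(5*t), -t^2*exp(5*t) - 2*t*exp(5*t) + exp(5*t), -2*t*exp(5*t)]
  [-t^2*exp(5*t) - t*exp(5*t), -t^2*exp(5*t)/2, -t*exp(5*t) + exp(5*t)]

Strategy: write A = P · J · P⁻¹ where J is a Jordan canonical form, so e^{tA} = P · e^{tJ} · P⁻¹, and e^{tJ} can be computed block-by-block.

A has Jordan form
J =
  [5, 1, 0]
  [0, 5, 1]
  [0, 0, 5]
(up to reordering of blocks).

Per-block formulas:
  For a 3×3 Jordan block J_3(5): exp(t · J_3(5)) = e^(5t)·(I + t·N + (t^2/2)·N^2), where N is the 3×3 nilpotent shift.

After assembling e^{tJ} and conjugating by P, we get:

e^{tA} =
  [t^2*exp(5*t) + 3*t*exp(5*t) + exp(5*t), t^2*exp(5*t)/2 + t*exp(5*t), t*exp(5*t)]
  [-2*t^2*exp(5*t) - 6*t*exp(5*t), -t^2*exp(5*t) - 2*t*exp(5*t) + exp(5*t), -2*t*exp(5*t)]
  [-t^2*exp(5*t) - t*exp(5*t), -t^2*exp(5*t)/2, -t*exp(5*t) + exp(5*t)]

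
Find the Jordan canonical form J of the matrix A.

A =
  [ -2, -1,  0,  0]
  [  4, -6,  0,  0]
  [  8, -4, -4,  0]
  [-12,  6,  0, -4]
J_2(-4) ⊕ J_1(-4) ⊕ J_1(-4)

The characteristic polynomial is
  det(x·I − A) = x^4 + 16*x^3 + 96*x^2 + 256*x + 256 = (x + 4)^4

Eigenvalues and multiplicities (the geometric multiplicity of λ is n − rank(A − λI), which equals the number of Jordan blocks for λ):
  λ = -4: algebraic multiplicity = 4, geometric multiplicity = 3

Determining the block sizes for each eigenvalue:
  λ = -4: 3 blocks summing to 4 forces exactly one block of size 2 and the rest size 1 → block sizes [2, 1, 1]

Assembling the blocks gives a Jordan form
J =
  [-4,  1,  0,  0]
  [ 0, -4,  0,  0]
  [ 0,  0, -4,  0]
  [ 0,  0,  0, -4]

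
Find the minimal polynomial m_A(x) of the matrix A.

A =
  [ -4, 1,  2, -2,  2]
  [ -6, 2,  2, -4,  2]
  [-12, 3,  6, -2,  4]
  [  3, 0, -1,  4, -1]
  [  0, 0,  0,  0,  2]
x^2 - 4*x + 4

The characteristic polynomial is χ_A(x) = (x - 2)^5, so the eigenvalues are known. The minimal polynomial is
  m_A(x) = Π_λ (x − λ)^{k_λ}
where k_λ is the size of the *largest* Jordan block for λ (equivalently, the smallest k with (A − λI)^k v = 0 for every generalised eigenvector v of λ).

  λ = 2: largest Jordan block has size 2, contributing (x − 2)^2

So m_A(x) = (x - 2)^2 = x^2 - 4*x + 4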